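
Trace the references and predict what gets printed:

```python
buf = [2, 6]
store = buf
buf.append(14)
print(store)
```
[2, 6, 14]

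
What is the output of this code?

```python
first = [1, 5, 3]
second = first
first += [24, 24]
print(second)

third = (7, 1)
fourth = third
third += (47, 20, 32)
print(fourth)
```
[1, 5, 3, 24, 24]
(7, 1)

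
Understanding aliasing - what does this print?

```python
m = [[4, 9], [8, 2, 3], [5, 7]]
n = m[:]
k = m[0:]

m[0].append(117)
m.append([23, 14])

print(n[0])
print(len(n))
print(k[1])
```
[4, 9, 117]
3
[8, 2, 3]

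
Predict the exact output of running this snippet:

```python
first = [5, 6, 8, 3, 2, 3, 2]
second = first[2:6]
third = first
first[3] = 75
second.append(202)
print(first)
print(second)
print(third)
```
[5, 6, 8, 75, 2, 3, 2]
[8, 3, 2, 3, 202]
[5, 6, 8, 75, 2, 3, 2]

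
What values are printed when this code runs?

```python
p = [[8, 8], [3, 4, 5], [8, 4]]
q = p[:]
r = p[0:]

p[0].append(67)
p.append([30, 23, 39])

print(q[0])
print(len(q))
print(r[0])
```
[8, 8, 67]
3
[8, 8, 67]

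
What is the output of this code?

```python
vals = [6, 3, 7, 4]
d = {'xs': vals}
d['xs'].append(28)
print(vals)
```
[6, 3, 7, 4, 28]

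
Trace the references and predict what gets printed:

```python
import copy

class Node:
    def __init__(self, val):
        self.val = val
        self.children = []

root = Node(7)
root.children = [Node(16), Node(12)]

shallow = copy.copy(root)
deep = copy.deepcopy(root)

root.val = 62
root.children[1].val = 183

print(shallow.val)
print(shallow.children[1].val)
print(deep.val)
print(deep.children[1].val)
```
7
183
7
12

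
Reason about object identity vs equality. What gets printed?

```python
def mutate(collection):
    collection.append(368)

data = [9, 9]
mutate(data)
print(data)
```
[9, 9, 368]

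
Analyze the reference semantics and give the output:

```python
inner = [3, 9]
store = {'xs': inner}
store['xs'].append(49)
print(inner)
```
[3, 9, 49]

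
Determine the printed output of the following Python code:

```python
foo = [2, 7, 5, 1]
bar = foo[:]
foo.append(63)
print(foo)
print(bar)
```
[2, 7, 5, 1, 63]
[2, 7, 5, 1]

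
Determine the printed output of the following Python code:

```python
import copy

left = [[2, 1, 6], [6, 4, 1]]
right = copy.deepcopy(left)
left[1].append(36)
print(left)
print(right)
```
[[2, 1, 6], [6, 4, 1, 36]]
[[2, 1, 6], [6, 4, 1]]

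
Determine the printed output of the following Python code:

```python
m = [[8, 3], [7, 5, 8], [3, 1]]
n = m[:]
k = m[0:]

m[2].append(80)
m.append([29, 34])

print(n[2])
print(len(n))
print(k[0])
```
[3, 1, 80]
3
[8, 3]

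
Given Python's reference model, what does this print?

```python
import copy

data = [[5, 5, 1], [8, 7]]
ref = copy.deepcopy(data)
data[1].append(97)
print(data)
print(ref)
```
[[5, 5, 1], [8, 7, 97]]
[[5, 5, 1], [8, 7]]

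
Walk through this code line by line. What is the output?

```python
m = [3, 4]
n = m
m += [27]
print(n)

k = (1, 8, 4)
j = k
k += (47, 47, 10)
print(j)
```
[3, 4, 27]
(1, 8, 4)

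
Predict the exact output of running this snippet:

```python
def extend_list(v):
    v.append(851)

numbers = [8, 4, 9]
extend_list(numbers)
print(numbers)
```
[8, 4, 9, 851]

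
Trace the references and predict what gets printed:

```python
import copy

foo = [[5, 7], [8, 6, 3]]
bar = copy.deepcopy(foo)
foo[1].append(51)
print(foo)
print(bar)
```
[[5, 7], [8, 6, 3, 51]]
[[5, 7], [8, 6, 3]]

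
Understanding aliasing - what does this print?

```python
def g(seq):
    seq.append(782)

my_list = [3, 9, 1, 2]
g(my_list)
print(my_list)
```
[3, 9, 1, 2, 782]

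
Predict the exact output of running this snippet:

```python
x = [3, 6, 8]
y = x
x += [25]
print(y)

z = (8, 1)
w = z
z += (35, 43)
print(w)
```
[3, 6, 8, 25]
(8, 1)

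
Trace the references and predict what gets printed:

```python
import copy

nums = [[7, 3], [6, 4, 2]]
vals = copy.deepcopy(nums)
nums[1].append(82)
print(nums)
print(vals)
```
[[7, 3], [6, 4, 2, 82]]
[[7, 3], [6, 4, 2]]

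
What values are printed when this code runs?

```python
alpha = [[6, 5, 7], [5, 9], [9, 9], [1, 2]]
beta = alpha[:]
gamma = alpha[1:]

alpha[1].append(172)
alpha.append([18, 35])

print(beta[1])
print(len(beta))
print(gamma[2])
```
[5, 9, 172]
4
[1, 2]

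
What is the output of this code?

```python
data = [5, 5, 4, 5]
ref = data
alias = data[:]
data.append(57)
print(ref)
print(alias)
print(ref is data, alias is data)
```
[5, 5, 4, 5, 57]
[5, 5, 4, 5]
True False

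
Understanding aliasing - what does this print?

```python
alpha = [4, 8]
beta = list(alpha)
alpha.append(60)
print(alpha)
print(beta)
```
[4, 8, 60]
[4, 8]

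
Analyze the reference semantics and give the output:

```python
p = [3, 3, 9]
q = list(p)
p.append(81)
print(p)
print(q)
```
[3, 3, 9, 81]
[3, 3, 9]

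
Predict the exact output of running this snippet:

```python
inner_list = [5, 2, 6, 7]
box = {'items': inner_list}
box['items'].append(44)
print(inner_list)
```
[5, 2, 6, 7, 44]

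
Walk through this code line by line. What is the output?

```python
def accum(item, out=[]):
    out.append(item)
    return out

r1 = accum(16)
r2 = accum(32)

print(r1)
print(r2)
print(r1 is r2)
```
[16, 32]
[16, 32]
True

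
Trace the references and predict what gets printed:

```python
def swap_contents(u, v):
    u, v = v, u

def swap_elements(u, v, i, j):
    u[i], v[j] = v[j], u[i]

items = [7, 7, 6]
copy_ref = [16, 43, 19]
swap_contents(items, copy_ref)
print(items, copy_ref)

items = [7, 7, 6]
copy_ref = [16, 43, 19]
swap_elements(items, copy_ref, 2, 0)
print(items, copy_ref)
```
[7, 7, 6] [16, 43, 19]
[7, 7, 16] [6, 43, 19]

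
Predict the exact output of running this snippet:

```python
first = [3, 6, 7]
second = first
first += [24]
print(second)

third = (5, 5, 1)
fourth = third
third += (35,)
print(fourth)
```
[3, 6, 7, 24]
(5, 5, 1)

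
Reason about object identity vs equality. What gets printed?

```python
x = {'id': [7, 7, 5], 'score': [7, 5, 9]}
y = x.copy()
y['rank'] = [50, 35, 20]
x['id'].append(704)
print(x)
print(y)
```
{'id': [7, 7, 5, 704], 'score': [7, 5, 9]}
{'id': [7, 7, 5, 704], 'score': [7, 5, 9], 'rank': [50, 35, 20]}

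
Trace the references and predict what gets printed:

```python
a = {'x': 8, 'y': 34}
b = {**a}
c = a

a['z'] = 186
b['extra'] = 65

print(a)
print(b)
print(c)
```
{'x': 8, 'y': 34, 'z': 186}
{'x': 8, 'y': 34, 'extra': 65}
{'x': 8, 'y': 34, 'z': 186}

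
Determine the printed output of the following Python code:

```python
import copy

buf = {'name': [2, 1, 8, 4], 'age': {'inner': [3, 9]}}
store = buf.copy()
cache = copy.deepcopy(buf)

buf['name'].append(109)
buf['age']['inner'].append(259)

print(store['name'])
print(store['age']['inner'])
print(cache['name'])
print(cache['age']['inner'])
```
[2, 1, 8, 4, 109]
[3, 9, 259]
[2, 1, 8, 4]
[3, 9]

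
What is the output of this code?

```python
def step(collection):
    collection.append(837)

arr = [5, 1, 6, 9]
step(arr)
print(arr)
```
[5, 1, 6, 9, 837]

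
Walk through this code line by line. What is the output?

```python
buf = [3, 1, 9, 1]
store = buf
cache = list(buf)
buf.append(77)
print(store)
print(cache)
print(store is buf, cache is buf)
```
[3, 1, 9, 1, 77]
[3, 1, 9, 1]
True False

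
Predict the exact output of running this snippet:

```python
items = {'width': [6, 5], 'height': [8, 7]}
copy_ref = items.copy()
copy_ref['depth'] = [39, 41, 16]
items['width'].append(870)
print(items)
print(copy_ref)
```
{'width': [6, 5, 870], 'height': [8, 7]}
{'width': [6, 5, 870], 'height': [8, 7], 'depth': [39, 41, 16]}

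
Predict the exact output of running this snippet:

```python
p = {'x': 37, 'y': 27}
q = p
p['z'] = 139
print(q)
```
{'x': 37, 'y': 27, 'z': 139}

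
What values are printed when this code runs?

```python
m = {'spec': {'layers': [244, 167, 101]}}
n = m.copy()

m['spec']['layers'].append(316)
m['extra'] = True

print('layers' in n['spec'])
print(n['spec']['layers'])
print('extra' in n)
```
True
[244, 167, 101, 316]
False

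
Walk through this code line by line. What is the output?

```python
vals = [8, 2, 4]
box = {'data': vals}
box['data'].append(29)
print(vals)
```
[8, 2, 4, 29]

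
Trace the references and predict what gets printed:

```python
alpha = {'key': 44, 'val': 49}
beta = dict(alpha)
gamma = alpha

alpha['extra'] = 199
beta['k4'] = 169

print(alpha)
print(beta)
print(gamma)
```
{'key': 44, 'val': 49, 'extra': 199}
{'key': 44, 'val': 49, 'k4': 169}
{'key': 44, 'val': 49, 'extra': 199}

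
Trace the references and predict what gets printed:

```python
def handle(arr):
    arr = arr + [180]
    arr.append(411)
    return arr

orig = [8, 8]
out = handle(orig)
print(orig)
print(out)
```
[8, 8]
[8, 8, 180, 411]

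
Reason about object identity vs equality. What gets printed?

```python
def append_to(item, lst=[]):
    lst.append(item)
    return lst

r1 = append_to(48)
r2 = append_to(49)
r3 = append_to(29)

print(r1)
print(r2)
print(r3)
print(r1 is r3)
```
[48, 49, 29]
[48, 49, 29]
[48, 49, 29]
True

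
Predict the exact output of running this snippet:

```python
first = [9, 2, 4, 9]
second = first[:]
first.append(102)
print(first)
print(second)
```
[9, 2, 4, 9, 102]
[9, 2, 4, 9]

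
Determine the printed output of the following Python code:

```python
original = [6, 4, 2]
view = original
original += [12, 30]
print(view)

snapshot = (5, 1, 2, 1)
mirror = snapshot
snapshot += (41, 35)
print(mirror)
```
[6, 4, 2, 12, 30]
(5, 1, 2, 1)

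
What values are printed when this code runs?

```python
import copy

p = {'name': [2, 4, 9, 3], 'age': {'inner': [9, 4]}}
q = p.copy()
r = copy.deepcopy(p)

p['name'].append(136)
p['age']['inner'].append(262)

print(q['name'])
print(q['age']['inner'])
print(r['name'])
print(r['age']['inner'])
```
[2, 4, 9, 3, 136]
[9, 4, 262]
[2, 4, 9, 3]
[9, 4]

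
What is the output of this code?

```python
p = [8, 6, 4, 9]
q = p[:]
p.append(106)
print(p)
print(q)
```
[8, 6, 4, 9, 106]
[8, 6, 4, 9]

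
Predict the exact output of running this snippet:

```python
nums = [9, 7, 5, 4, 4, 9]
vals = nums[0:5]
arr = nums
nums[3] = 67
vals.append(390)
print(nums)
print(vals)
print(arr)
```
[9, 7, 5, 67, 4, 9]
[9, 7, 5, 4, 4, 390]
[9, 7, 5, 67, 4, 9]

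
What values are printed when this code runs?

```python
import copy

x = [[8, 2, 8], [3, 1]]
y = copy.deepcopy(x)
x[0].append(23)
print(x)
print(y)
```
[[8, 2, 8, 23], [3, 1]]
[[8, 2, 8], [3, 1]]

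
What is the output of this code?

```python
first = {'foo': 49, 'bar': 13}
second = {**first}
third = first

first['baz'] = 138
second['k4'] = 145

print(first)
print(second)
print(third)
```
{'foo': 49, 'bar': 13, 'baz': 138}
{'foo': 49, 'bar': 13, 'k4': 145}
{'foo': 49, 'bar': 13, 'baz': 138}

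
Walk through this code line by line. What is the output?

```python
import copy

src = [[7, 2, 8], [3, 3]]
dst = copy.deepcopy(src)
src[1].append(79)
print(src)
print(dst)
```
[[7, 2, 8], [3, 3, 79]]
[[7, 2, 8], [3, 3]]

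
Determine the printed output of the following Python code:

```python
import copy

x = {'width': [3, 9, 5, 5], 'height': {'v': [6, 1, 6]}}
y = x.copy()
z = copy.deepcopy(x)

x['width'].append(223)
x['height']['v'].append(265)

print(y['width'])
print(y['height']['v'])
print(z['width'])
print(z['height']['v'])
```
[3, 9, 5, 5, 223]
[6, 1, 6, 265]
[3, 9, 5, 5]
[6, 1, 6]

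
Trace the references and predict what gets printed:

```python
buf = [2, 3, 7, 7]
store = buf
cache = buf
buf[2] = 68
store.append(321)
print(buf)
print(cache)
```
[2, 3, 68, 7, 321]
[2, 3, 68, 7, 321]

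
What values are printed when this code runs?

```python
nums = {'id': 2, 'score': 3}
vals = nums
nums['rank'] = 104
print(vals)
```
{'id': 2, 'score': 3, 'rank': 104}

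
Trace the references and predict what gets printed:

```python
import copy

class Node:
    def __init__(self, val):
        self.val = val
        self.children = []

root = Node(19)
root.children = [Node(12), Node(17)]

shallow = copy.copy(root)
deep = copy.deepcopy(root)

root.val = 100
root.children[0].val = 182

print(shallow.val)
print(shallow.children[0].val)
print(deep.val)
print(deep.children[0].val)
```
19
182
19
12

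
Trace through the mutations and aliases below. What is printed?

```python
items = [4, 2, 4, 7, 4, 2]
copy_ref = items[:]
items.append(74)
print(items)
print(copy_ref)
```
[4, 2, 4, 7, 4, 2, 74]
[4, 2, 4, 7, 4, 2]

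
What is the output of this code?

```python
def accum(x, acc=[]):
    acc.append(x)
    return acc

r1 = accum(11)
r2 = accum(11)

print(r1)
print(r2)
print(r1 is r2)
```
[11, 11]
[11, 11]
True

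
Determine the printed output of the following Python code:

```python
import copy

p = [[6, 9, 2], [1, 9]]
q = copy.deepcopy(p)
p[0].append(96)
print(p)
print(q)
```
[[6, 9, 2, 96], [1, 9]]
[[6, 9, 2], [1, 9]]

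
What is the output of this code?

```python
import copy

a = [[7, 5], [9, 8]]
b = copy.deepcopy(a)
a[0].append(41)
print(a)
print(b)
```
[[7, 5, 41], [9, 8]]
[[7, 5], [9, 8]]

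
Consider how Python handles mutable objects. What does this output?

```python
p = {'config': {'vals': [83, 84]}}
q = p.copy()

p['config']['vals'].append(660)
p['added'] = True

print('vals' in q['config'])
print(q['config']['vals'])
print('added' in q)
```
True
[83, 84, 660]
False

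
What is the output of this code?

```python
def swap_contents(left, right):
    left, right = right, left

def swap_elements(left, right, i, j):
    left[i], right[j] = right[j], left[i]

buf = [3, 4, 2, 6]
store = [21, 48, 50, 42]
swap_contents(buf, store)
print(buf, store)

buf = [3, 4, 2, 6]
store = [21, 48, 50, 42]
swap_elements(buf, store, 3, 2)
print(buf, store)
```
[3, 4, 2, 6] [21, 48, 50, 42]
[3, 4, 2, 50] [21, 48, 6, 42]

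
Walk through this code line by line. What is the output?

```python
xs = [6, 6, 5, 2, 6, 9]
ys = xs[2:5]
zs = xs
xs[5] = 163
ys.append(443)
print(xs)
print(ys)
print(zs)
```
[6, 6, 5, 2, 6, 163]
[5, 2, 6, 443]
[6, 6, 5, 2, 6, 163]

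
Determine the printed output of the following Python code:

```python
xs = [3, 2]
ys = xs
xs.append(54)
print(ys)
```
[3, 2, 54]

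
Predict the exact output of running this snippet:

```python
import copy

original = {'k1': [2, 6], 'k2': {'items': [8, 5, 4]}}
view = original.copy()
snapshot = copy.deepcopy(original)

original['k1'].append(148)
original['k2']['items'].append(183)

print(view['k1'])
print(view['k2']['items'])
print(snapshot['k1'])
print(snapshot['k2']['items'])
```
[2, 6, 148]
[8, 5, 4, 183]
[2, 6]
[8, 5, 4]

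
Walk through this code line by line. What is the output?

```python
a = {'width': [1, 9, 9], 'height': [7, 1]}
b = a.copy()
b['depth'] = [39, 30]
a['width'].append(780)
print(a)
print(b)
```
{'width': [1, 9, 9, 780], 'height': [7, 1]}
{'width': [1, 9, 9, 780], 'height': [7, 1], 'depth': [39, 30]}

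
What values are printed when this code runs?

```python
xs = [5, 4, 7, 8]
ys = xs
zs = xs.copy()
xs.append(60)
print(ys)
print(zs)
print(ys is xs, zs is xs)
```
[5, 4, 7, 8, 60]
[5, 4, 7, 8]
True False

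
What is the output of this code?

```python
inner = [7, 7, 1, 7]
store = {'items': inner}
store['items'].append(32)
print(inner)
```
[7, 7, 1, 7, 32]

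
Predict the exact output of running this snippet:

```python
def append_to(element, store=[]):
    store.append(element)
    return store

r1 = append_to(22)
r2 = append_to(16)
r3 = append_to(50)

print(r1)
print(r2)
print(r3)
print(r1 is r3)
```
[22, 16, 50]
[22, 16, 50]
[22, 16, 50]
True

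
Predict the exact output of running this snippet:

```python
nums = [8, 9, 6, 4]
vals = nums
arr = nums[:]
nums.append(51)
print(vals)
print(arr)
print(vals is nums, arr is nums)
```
[8, 9, 6, 4, 51]
[8, 9, 6, 4]
True False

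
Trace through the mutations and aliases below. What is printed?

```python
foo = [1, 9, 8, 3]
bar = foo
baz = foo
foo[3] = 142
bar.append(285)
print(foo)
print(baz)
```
[1, 9, 8, 142, 285]
[1, 9, 8, 142, 285]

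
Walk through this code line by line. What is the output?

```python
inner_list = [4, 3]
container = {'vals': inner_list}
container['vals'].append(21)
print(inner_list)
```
[4, 3, 21]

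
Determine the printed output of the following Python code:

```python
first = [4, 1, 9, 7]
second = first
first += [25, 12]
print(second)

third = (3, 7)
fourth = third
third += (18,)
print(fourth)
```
[4, 1, 9, 7, 25, 12]
(3, 7)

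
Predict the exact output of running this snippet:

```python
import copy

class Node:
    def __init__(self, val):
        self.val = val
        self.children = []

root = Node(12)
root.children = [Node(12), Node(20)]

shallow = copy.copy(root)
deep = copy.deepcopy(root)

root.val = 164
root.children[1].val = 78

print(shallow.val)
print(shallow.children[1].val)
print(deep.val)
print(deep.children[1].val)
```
12
78
12
20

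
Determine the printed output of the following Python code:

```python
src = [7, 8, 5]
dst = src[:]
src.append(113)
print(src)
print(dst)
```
[7, 8, 5, 113]
[7, 8, 5]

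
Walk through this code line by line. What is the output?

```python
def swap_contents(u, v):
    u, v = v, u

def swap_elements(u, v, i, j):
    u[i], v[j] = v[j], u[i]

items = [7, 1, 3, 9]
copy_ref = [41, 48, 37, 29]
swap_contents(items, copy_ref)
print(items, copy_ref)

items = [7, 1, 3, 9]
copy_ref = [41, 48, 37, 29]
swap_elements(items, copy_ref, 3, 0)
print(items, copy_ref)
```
[7, 1, 3, 9] [41, 48, 37, 29]
[7, 1, 3, 41] [9, 48, 37, 29]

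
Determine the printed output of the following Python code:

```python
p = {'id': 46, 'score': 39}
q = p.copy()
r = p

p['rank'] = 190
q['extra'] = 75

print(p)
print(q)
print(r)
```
{'id': 46, 'score': 39, 'rank': 190}
{'id': 46, 'score': 39, 'extra': 75}
{'id': 46, 'score': 39, 'rank': 190}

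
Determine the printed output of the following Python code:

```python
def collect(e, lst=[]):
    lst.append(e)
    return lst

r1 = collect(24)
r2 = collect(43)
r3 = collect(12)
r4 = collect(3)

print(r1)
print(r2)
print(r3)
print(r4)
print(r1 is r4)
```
[24, 43, 12, 3]
[24, 43, 12, 3]
[24, 43, 12, 3]
[24, 43, 12, 3]
True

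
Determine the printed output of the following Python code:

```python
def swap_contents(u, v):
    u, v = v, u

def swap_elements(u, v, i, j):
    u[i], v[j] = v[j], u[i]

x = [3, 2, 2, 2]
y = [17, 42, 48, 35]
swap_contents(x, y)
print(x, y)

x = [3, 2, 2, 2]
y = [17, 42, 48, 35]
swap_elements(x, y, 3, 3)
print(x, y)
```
[3, 2, 2, 2] [17, 42, 48, 35]
[3, 2, 2, 35] [17, 42, 48, 2]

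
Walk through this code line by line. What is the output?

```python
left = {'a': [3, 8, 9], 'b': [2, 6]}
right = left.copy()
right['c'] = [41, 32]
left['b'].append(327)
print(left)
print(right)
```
{'a': [3, 8, 9], 'b': [2, 6, 327]}
{'a': [3, 8, 9], 'b': [2, 6, 327], 'c': [41, 32]}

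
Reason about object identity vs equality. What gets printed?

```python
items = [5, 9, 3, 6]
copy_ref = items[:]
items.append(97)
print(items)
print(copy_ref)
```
[5, 9, 3, 6, 97]
[5, 9, 3, 6]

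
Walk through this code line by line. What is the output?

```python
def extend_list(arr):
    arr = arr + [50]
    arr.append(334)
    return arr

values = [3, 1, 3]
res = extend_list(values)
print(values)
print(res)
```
[3, 1, 3]
[3, 1, 3, 50, 334]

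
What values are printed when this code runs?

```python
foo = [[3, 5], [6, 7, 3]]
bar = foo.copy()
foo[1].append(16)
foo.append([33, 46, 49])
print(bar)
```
[[3, 5], [6, 7, 3, 16]]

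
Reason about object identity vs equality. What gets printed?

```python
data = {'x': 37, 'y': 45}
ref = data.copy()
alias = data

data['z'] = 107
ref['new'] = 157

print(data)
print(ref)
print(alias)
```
{'x': 37, 'y': 45, 'z': 107}
{'x': 37, 'y': 45, 'new': 157}
{'x': 37, 'y': 45, 'z': 107}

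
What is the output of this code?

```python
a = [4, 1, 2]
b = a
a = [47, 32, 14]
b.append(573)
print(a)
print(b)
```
[47, 32, 14]
[4, 1, 2, 573]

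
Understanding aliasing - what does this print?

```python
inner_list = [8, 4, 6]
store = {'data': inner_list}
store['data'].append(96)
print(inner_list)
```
[8, 4, 6, 96]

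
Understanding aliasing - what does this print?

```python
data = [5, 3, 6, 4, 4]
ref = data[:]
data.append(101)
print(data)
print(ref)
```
[5, 3, 6, 4, 4, 101]
[5, 3, 6, 4, 4]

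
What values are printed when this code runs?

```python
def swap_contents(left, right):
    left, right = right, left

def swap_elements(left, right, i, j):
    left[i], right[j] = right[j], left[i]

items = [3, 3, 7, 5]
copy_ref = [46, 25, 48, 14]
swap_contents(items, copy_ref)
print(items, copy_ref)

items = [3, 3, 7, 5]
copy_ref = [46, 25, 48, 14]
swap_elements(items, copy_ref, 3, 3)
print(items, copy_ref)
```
[3, 3, 7, 5] [46, 25, 48, 14]
[3, 3, 7, 14] [46, 25, 48, 5]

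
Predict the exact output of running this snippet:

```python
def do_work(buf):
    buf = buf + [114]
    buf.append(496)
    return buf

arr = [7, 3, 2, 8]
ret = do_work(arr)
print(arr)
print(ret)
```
[7, 3, 2, 8]
[7, 3, 2, 8, 114, 496]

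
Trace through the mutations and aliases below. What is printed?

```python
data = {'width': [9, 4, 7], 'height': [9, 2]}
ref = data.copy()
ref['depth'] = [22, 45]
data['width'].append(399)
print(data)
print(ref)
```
{'width': [9, 4, 7, 399], 'height': [9, 2]}
{'width': [9, 4, 7, 399], 'height': [9, 2], 'depth': [22, 45]}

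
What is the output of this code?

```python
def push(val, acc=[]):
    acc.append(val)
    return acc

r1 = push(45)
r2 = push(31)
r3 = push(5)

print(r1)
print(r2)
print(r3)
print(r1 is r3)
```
[45, 31, 5]
[45, 31, 5]
[45, 31, 5]
True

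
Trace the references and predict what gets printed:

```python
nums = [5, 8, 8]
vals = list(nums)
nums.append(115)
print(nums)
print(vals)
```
[5, 8, 8, 115]
[5, 8, 8]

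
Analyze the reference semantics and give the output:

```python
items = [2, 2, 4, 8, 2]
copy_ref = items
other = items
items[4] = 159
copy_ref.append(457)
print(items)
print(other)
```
[2, 2, 4, 8, 159, 457]
[2, 2, 4, 8, 159, 457]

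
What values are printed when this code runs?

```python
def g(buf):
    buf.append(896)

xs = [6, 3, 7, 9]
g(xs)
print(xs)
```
[6, 3, 7, 9, 896]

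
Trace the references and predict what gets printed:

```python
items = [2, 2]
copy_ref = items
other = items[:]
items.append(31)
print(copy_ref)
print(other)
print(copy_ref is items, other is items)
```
[2, 2, 31]
[2, 2]
True False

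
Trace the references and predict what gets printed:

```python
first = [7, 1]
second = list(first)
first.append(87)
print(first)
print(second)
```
[7, 1, 87]
[7, 1]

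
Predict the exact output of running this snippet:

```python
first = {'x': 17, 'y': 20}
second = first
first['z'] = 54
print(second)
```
{'x': 17, 'y': 20, 'z': 54}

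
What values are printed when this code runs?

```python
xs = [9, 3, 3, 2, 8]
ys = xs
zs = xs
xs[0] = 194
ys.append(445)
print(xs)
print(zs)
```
[194, 3, 3, 2, 8, 445]
[194, 3, 3, 2, 8, 445]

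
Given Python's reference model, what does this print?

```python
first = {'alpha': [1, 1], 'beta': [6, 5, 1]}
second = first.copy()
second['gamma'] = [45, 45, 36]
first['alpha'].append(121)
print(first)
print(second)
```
{'alpha': [1, 1, 121], 'beta': [6, 5, 1]}
{'alpha': [1, 1, 121], 'beta': [6, 5, 1], 'gamma': [45, 45, 36]}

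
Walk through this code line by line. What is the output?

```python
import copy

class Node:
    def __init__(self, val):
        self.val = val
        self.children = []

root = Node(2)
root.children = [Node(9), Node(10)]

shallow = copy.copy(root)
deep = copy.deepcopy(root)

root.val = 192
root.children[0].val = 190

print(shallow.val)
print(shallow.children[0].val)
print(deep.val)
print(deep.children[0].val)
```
2
190
2
9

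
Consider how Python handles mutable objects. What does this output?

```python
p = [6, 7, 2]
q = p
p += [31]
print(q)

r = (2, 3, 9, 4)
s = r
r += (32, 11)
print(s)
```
[6, 7, 2, 31]
(2, 3, 9, 4)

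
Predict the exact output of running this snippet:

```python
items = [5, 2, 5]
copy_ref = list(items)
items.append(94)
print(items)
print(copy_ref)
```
[5, 2, 5, 94]
[5, 2, 5]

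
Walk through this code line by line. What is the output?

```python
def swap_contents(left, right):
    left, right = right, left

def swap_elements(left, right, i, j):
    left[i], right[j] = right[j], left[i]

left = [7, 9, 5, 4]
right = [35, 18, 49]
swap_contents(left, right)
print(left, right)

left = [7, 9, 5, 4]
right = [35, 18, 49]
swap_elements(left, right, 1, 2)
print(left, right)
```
[7, 9, 5, 4] [35, 18, 49]
[7, 49, 5, 4] [35, 18, 9]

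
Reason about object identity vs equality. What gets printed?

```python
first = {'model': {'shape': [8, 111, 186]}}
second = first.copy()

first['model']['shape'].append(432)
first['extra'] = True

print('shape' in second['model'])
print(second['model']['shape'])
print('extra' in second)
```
True
[8, 111, 186, 432]
False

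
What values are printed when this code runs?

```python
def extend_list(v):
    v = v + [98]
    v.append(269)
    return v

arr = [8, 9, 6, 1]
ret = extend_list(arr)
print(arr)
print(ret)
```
[8, 9, 6, 1]
[8, 9, 6, 1, 98, 269]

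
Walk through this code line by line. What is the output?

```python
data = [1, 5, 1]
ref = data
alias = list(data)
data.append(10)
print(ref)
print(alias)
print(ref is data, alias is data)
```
[1, 5, 1, 10]
[1, 5, 1]
True False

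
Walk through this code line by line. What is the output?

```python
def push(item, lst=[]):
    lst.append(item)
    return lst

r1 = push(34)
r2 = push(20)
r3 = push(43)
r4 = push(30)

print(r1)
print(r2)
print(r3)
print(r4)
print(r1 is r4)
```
[34, 20, 43, 30]
[34, 20, 43, 30]
[34, 20, 43, 30]
[34, 20, 43, 30]
True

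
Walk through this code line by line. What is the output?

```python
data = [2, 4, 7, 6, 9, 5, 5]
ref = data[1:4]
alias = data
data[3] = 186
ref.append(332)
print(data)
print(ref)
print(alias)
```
[2, 4, 7, 186, 9, 5, 5]
[4, 7, 6, 332]
[2, 4, 7, 186, 9, 5, 5]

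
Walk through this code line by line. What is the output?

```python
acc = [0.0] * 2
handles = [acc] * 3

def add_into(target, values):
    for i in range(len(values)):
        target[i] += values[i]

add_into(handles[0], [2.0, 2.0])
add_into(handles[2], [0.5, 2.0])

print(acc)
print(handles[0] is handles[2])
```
[2.5, 4.0]
True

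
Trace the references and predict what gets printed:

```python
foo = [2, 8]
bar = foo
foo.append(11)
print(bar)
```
[2, 8, 11]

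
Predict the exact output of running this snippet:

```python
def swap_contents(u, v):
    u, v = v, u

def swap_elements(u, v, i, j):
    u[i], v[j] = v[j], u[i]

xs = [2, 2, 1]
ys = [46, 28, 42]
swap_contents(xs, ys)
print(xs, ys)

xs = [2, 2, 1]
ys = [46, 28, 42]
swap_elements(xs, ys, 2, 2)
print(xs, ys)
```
[2, 2, 1] [46, 28, 42]
[2, 2, 42] [46, 28, 1]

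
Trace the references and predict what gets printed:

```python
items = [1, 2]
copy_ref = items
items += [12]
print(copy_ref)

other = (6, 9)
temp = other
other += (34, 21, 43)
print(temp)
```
[1, 2, 12]
(6, 9)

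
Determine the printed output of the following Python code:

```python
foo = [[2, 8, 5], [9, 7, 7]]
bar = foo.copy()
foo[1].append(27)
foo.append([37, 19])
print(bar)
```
[[2, 8, 5], [9, 7, 7, 27]]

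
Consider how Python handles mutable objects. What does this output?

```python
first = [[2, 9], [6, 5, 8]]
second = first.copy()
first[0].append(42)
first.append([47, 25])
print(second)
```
[[2, 9, 42], [6, 5, 8]]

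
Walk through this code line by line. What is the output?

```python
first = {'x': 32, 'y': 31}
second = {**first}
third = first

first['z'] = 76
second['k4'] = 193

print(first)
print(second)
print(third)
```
{'x': 32, 'y': 31, 'z': 76}
{'x': 32, 'y': 31, 'k4': 193}
{'x': 32, 'y': 31, 'z': 76}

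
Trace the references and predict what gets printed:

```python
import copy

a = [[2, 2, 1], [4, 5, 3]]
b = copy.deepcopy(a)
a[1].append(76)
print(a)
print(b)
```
[[2, 2, 1], [4, 5, 3, 76]]
[[2, 2, 1], [4, 5, 3]]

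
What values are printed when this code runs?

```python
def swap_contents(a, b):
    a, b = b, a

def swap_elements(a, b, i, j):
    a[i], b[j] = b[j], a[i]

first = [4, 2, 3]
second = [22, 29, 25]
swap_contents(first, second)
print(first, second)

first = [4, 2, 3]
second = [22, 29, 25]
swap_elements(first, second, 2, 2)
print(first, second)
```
[4, 2, 3] [22, 29, 25]
[4, 2, 25] [22, 29, 3]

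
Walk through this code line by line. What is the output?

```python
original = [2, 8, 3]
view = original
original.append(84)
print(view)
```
[2, 8, 3, 84]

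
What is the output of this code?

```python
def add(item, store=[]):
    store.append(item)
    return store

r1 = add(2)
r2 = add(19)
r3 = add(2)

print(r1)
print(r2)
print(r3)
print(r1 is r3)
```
[2, 19, 2]
[2, 19, 2]
[2, 19, 2]
True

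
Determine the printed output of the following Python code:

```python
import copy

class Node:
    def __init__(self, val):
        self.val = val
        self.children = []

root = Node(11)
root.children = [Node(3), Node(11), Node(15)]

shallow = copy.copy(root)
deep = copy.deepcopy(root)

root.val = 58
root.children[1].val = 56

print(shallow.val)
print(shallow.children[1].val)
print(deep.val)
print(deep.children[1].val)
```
11
56
11
11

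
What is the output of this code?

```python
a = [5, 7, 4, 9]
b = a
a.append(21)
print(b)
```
[5, 7, 4, 9, 21]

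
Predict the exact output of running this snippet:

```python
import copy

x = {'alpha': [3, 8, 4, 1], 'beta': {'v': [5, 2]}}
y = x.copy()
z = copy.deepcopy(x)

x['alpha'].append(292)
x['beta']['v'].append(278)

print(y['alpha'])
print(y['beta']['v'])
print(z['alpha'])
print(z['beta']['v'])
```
[3, 8, 4, 1, 292]
[5, 2, 278]
[3, 8, 4, 1]
[5, 2]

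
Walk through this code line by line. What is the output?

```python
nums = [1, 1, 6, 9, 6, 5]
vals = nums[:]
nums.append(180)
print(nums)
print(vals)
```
[1, 1, 6, 9, 6, 5, 180]
[1, 1, 6, 9, 6, 5]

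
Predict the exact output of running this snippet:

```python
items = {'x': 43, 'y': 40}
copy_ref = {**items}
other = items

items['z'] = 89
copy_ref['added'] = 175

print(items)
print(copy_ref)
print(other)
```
{'x': 43, 'y': 40, 'z': 89}
{'x': 43, 'y': 40, 'added': 175}
{'x': 43, 'y': 40, 'z': 89}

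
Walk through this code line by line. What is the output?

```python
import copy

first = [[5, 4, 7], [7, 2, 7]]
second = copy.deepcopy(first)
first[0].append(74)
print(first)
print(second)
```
[[5, 4, 7, 74], [7, 2, 7]]
[[5, 4, 7], [7, 2, 7]]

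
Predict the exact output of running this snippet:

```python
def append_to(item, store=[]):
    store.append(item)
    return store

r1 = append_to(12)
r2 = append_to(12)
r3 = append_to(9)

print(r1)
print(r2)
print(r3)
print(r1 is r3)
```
[12, 12, 9]
[12, 12, 9]
[12, 12, 9]
True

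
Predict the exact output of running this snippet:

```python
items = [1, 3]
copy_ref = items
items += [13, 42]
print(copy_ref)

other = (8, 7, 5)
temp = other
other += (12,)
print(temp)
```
[1, 3, 13, 42]
(8, 7, 5)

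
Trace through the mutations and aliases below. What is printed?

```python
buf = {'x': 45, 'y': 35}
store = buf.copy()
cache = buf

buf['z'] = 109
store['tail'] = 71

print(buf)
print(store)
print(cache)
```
{'x': 45, 'y': 35, 'z': 109}
{'x': 45, 'y': 35, 'tail': 71}
{'x': 45, 'y': 35, 'z': 109}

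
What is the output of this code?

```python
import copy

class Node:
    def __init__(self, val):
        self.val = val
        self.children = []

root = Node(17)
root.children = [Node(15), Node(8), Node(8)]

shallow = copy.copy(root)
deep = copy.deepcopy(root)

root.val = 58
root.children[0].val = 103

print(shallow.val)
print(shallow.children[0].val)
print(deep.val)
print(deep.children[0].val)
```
17
103
17
15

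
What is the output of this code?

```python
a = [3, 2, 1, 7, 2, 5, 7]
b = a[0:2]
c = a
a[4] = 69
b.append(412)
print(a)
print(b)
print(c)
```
[3, 2, 1, 7, 69, 5, 7]
[3, 2, 412]
[3, 2, 1, 7, 69, 5, 7]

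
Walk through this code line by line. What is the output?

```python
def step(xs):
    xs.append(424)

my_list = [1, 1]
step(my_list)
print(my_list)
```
[1, 1, 424]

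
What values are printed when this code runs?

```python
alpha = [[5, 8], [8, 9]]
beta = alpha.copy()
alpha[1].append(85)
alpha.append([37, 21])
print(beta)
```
[[5, 8], [8, 9, 85]]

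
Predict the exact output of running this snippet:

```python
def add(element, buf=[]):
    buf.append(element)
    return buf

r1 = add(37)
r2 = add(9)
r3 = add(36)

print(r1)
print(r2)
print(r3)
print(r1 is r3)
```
[37, 9, 36]
[37, 9, 36]
[37, 9, 36]
True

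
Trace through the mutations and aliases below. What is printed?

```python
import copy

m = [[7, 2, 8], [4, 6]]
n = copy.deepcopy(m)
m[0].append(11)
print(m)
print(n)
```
[[7, 2, 8, 11], [4, 6]]
[[7, 2, 8], [4, 6]]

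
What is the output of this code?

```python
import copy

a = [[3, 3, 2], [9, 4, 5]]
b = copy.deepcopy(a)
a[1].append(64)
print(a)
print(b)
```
[[3, 3, 2], [9, 4, 5, 64]]
[[3, 3, 2], [9, 4, 5]]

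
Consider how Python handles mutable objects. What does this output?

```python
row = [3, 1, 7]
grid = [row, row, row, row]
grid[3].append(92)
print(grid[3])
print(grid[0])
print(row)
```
[3, 1, 7, 92]
[3, 1, 7, 92]
[3, 1, 7, 92]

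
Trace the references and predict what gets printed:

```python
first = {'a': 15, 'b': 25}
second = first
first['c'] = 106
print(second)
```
{'a': 15, 'b': 25, 'c': 106}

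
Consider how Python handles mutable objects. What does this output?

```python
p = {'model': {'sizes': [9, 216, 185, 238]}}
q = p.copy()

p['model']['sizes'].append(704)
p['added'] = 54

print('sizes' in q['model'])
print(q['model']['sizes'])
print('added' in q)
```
True
[9, 216, 185, 238, 704]
False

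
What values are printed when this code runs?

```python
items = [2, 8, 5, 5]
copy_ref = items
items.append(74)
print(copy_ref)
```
[2, 8, 5, 5, 74]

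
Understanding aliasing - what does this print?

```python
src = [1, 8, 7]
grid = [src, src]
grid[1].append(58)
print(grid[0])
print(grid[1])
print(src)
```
[1, 8, 7, 58]
[1, 8, 7, 58]
[1, 8, 7, 58]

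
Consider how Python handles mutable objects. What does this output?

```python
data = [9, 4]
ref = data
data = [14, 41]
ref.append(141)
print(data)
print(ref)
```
[14, 41]
[9, 4, 141]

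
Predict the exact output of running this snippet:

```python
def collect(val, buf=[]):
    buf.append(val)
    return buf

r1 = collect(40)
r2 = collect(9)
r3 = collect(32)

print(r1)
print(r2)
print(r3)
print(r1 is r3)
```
[40, 9, 32]
[40, 9, 32]
[40, 9, 32]
True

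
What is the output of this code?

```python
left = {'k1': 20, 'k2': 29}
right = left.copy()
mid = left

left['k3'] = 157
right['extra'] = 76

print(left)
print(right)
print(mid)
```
{'k1': 20, 'k2': 29, 'k3': 157}
{'k1': 20, 'k2': 29, 'extra': 76}
{'k1': 20, 'k2': 29, 'k3': 157}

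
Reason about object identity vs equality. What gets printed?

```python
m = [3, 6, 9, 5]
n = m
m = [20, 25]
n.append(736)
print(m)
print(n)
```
[20, 25]
[3, 6, 9, 5, 736]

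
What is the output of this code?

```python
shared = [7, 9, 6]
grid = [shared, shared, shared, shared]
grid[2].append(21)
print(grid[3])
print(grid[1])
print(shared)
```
[7, 9, 6, 21]
[7, 9, 6, 21]
[7, 9, 6, 21]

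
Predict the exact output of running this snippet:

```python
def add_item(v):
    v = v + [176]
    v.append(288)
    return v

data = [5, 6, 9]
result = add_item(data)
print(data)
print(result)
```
[5, 6, 9]
[5, 6, 9, 176, 288]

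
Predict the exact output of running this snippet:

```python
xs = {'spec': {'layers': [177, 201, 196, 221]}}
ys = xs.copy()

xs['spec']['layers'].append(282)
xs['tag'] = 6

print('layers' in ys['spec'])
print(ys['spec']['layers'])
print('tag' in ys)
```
True
[177, 201, 196, 221, 282]
False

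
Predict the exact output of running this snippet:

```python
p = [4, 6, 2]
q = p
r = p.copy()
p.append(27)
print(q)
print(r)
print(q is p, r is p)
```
[4, 6, 2, 27]
[4, 6, 2]
True False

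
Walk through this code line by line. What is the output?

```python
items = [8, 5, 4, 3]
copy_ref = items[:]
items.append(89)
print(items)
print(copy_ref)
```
[8, 5, 4, 3, 89]
[8, 5, 4, 3]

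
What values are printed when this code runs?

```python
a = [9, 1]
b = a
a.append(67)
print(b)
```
[9, 1, 67]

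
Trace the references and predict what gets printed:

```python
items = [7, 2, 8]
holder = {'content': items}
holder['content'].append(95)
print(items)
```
[7, 2, 8, 95]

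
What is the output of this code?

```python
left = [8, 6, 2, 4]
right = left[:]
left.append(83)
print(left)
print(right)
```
[8, 6, 2, 4, 83]
[8, 6, 2, 4]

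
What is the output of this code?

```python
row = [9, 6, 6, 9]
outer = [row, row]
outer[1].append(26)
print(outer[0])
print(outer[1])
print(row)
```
[9, 6, 6, 9, 26]
[9, 6, 6, 9, 26]
[9, 6, 6, 9, 26]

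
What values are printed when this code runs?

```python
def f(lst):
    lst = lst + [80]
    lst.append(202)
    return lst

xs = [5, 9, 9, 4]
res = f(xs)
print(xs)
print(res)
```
[5, 9, 9, 4]
[5, 9, 9, 4, 80, 202]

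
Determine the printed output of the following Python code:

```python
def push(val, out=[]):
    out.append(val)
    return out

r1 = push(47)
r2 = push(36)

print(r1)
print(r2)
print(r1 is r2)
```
[47, 36]
[47, 36]
True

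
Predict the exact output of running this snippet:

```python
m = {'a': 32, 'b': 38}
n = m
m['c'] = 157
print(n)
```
{'a': 32, 'b': 38, 'c': 157}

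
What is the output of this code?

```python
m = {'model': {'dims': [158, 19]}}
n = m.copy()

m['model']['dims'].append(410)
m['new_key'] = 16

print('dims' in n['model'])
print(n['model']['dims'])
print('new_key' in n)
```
True
[158, 19, 410]
False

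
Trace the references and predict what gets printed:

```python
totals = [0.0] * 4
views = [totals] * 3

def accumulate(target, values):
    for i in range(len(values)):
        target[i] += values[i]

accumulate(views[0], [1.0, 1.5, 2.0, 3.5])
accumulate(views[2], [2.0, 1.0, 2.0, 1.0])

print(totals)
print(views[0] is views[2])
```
[3.0, 2.5, 4.0, 4.5]
True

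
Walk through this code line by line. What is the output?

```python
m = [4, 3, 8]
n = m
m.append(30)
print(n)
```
[4, 3, 8, 30]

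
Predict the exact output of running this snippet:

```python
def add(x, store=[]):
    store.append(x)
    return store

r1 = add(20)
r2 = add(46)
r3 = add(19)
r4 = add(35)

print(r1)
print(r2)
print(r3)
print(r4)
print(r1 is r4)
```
[20, 46, 19, 35]
[20, 46, 19, 35]
[20, 46, 19, 35]
[20, 46, 19, 35]
True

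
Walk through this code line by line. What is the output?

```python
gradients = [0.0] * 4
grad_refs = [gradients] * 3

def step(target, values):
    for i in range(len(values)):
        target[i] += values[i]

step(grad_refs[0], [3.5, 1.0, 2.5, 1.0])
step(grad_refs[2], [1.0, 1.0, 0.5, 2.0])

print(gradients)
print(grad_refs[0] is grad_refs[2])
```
[4.5, 2.0, 3.0, 3.0]
True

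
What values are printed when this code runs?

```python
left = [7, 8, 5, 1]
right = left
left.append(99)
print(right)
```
[7, 8, 5, 1, 99]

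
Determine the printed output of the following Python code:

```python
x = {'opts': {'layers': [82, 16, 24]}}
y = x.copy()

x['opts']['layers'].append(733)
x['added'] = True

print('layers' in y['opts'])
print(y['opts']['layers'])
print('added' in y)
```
True
[82, 16, 24, 733]
False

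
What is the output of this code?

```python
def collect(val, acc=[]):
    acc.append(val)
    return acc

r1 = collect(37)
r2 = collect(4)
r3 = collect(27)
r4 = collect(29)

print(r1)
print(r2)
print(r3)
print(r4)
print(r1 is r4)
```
[37, 4, 27, 29]
[37, 4, 27, 29]
[37, 4, 27, 29]
[37, 4, 27, 29]
True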